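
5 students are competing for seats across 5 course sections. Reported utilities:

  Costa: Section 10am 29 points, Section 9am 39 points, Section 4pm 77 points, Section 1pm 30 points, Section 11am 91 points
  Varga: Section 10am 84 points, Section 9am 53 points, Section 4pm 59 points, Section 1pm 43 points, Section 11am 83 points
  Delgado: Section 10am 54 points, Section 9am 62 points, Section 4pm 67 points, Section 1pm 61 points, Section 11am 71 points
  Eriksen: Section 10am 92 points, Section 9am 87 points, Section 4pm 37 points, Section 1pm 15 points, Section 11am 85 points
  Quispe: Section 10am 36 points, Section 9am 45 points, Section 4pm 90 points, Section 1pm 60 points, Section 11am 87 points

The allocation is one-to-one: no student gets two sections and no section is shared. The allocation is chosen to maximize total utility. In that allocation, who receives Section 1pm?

Delgado receives Section 1pm.

Optimal: Costa→Section 11am (91 points), Varga→Section 10am (84 points), Delgado→Section 1pm (61 points), Eriksen→Section 9am (87 points), Quispe→Section 4pm (90 points) — total 91+84+61+87+90 = 413 points.
Row-greedy (each student in turn takes its best remaining section) gives 389 points, worse by 24.
Next-best assignment: Costa→Section 4pm, Varga→Section 10am, Delgado→Section 1pm, Eriksen→Section 9am, Quispe→Section 11am = 396 points.
Delgado's own top section is Section 11am (71 points), but forcing Delgado→Section 11am and reassigning the rest optimally gives only 379 points — worse by 34.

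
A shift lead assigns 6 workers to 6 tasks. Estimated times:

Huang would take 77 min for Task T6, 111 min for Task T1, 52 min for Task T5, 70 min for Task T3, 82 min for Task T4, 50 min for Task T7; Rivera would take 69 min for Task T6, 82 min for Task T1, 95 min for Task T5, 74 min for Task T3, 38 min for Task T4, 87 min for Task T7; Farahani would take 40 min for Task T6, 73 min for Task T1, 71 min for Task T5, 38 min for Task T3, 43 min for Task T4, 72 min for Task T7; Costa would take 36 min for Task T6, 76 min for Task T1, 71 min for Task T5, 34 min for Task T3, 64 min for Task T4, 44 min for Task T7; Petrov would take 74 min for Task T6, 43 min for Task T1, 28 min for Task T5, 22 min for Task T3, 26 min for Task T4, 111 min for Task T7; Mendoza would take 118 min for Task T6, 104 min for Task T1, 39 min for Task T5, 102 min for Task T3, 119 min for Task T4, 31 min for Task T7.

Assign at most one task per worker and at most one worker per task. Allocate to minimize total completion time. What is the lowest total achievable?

Minimum total: 238 min

Treat this as an assignment problem: match each worker to one task.
Optimal: Huang→Task T5 (52 min), Rivera→Task T4 (38 min), Farahani→Task T6 (40 min), Costa→Task T3 (34 min), Petrov→Task T1 (43 min), Mendoza→Task T7 (31 min) — total 52+38+40+34+43+31 = 238 min.
Column-greedy (each task in turn goes to its cheapest remaining worker) gives 244 min, worse by 6.
No other one-to-one assignment undercuts 238 min.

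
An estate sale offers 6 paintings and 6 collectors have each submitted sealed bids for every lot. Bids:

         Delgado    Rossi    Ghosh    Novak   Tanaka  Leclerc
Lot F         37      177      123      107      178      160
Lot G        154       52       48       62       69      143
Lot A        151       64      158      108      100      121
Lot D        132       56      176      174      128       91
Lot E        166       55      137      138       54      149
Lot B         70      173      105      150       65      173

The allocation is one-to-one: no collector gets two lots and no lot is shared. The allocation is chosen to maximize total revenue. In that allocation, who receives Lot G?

This is the linear assignment problem.
Optimal: Delgado→Lot E ($166), Rossi→Lot B ($173), Ghosh→Lot A ($158), Novak→Lot D ($174), Tanaka→Lot F ($178), Leclerc→Lot G ($143) — total 166+173+158+174+178+143 = $992.
Next-best assignment: Delgado→Lot G, Rossi→Lot B, Ghosh→Lot A, Novak→Lot D, Tanaka→Lot F, Leclerc→Lot E = $986.
No other one-to-one assignment exceeds $992.
Leclerc's own top lot is Lot B ($173), but forcing Leclerc→Lot B and reassigning the rest optimally gives only $928 — worse by 64.

Leclerc receives Lot G.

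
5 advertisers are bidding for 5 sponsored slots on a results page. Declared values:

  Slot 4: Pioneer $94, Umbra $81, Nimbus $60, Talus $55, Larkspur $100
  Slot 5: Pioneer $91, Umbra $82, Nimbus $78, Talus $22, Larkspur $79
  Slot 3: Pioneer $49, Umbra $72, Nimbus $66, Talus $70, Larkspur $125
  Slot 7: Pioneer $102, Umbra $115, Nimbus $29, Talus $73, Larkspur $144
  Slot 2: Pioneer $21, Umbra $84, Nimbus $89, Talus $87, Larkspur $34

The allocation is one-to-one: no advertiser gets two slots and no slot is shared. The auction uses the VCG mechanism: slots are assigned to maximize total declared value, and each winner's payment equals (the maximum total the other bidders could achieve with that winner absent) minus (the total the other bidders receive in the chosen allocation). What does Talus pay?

Efficient allocation: Pioneer→Slot 4 ($94), Umbra→Slot 7 ($115), Nimbus→Slot 5 ($78), Talus→Slot 2 ($87), Larkspur→Slot 3 ($125); total welfare W = $499.
Talus receives Slot 2 at value $87, so the others get W − 87 = $412.
Without Talus: best allocation of the remaining 4 bidders over all 5 slots is Pioneer→Slot 4 ($94), Umbra→Slot 7 ($115), Nimbus→Slot 2 ($89), Larkspur→Slot 3 ($125), total $423.
VCG payment = (others' best without Talus) − (others' welfare with Talus) = 423 − 412 = $11.

Talus pays $11.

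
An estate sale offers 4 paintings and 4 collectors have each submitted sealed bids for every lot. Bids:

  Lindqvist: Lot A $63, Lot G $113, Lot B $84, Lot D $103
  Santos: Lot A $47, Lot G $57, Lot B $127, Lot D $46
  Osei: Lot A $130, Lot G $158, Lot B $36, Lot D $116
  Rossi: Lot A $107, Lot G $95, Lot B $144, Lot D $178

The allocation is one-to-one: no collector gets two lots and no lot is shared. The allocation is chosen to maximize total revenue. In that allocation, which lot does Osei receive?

Optimal: Lindqvist→Lot G ($113), Santos→Lot B ($127), Osei→Lot A ($130), Rossi→Lot D ($178) — total 113+127+130+178 = $548.
Max-entry greedy (repeatedly take the single best remaining cell) gives $526, worse by 22.
Next-best assignment: Lindqvist→Lot A, Santos→Lot B, Osei→Lot G, Rossi→Lot D = $526.
Every other assignment is strictly worse.
Osei's own top lot is Lot G ($158), but forcing Osei→Lot G and reassigning the rest optimally gives only $526 — worse by 22.

Osei receives Lot A.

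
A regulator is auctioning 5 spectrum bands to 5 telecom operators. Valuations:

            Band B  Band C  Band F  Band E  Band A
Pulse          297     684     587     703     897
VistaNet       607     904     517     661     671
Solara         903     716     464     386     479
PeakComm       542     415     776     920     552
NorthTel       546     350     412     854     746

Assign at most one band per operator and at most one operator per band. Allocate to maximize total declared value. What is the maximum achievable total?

Optimal: Pulse→Band A ($897M), VistaNet→Band C ($904M), Solara→Band B ($903M), PeakComm→Band F ($776M), NorthTel→Band E ($854M) — total 897+904+903+776+854 = $4334M.
Row-greedy (each operator in turn takes its best remaining band) gives $4036M, worse by 298.

Maximum total: $4334M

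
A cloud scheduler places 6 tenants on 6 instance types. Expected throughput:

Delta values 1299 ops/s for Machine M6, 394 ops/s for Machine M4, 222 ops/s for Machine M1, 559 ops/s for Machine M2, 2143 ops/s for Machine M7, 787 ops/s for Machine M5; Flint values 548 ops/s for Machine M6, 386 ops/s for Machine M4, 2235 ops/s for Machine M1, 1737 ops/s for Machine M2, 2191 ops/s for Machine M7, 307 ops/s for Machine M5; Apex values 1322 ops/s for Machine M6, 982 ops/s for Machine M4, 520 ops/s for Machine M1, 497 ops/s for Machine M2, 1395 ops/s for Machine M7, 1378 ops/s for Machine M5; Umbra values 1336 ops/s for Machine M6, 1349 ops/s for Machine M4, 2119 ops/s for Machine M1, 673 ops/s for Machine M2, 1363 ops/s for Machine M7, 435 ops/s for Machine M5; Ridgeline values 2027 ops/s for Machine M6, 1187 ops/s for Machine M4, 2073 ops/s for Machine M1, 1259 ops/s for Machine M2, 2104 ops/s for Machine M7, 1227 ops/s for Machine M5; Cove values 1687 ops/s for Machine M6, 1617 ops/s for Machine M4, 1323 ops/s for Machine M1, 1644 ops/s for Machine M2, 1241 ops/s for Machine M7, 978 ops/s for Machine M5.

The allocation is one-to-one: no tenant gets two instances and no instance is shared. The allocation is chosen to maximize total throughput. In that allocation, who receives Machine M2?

Flint receives Machine M2.

Treat this as an assignment problem: match each tenant to one instance.
Optimal: Delta→Machine M7 (2143 ops/s), Flint→Machine M2 (1737 ops/s), Apex→Machine M5 (1378 ops/s), Umbra→Machine M1 (2119 ops/s), Ridgeline→Machine M6 (2027 ops/s), Cove→Machine M4 (1617 ops/s) — total 2143+1737+1378+2119+2027+1617 = 11021 ops/s.
Row-greedy (each tenant in turn takes its best remaining instance) gives 10776 ops/s, worse by 245.
Next-best assignment: Delta→Machine M7, Flint→Machine M1, Apex→Machine M5, Umbra→Machine M4, Ridgeline→Machine M6, Cove→Machine M2 = 10776 ops/s.
Checked against all permutations: 11021 ops/s is optimal.
Flint's own top instance is Machine M1 (2235 ops/s), but forcing Flint→Machine M1 and reassigning the rest optimally gives only 10776 ops/s — worse by 245.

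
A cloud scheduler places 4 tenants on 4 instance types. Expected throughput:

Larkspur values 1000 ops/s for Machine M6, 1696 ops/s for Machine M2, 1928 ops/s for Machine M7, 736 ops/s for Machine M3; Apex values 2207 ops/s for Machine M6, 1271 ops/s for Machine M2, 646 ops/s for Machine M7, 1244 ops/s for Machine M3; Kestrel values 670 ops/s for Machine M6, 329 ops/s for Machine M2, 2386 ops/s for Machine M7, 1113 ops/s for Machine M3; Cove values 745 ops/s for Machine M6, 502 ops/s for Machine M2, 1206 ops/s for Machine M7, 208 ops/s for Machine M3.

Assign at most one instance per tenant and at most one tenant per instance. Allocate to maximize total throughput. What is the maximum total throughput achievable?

This is the linear assignment problem.
Optimal: Larkspur→Machine M2 (1696 ops/s), Apex→Machine M6 (2207 ops/s), Kestrel→Machine M7 (2386 ops/s), Cove→Machine M3 (208 ops/s) — total 1696+2207+2386+208 = 6497 ops/s.
Row-greedy (each tenant in turn takes its best remaining instance) gives 5750 ops/s, worse by 747.

Max total: 6497 ops/s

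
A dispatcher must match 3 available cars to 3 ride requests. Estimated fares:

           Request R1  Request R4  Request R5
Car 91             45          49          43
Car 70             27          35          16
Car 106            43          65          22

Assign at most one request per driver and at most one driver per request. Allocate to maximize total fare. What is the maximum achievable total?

Optimal: Car 91→Request R5 ($43), Car 70→Request R1 ($27), Car 106→Request R4 ($65) — total 43+27+65 = $135.
Column-greedy (each request in turn goes to its best remaining driver) gives $126, worse by 9.
Swapping Car 106↔Car 70 (Car 106→Request R1 $43, Car 70→Request R4 $35) loses 14.
No other one-to-one assignment exceeds $135.

Max total: $135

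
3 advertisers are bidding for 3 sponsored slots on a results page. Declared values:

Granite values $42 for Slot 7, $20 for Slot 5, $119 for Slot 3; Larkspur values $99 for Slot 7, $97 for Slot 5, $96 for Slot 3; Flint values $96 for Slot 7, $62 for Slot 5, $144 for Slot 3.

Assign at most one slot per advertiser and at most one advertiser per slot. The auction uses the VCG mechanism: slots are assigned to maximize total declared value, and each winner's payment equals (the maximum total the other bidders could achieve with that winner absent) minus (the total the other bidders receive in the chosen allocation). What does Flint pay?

Flint pays $2.

Efficient allocation: Granite→Slot 3 ($119), Larkspur→Slot 5 ($97), Flint→Slot 7 ($96); total welfare W = $312.
Flint receives Slot 7 at value $96, so the others get W − 96 = $216.
Without Flint: best allocation of the remaining 2 bidders over all 3 slots is Granite→Slot 3 ($119), Larkspur→Slot 7 ($99), total $218.
VCG payment = (others' best without Flint) − (others' welfare with Flint) = 218 − 216 = $2.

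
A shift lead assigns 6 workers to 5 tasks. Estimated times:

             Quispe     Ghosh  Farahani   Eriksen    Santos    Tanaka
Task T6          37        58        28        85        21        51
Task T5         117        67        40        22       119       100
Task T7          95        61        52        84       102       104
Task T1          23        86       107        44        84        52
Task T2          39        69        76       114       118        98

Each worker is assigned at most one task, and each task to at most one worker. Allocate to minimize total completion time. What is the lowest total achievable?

Minimum total: 186 min

Optimal: Santos→Task T6 (21 min), Eriksen→Task T5 (22 min), Farahani→Task T7 (52 min), Tanaka→Task T1 (52 min), Quispe→Task T2 (39 min) — total 21+22+52+52+39 = 186 min.
Row-greedy (each worker in turn takes its cheapest remaining task) gives 323 min, worse by 137.
Next-best assignment: Santos→Task T6, Eriksen→Task T5, Farahani→Task T7, Quispe→Task T1, Ghosh→Task T2 = 187 min.
Swapping Eriksen↔Quispe (Eriksen→Task T2 114 min, Quispe→Task T5 117 min) adds 170.
No other one-to-one assignment undercuts 186 min.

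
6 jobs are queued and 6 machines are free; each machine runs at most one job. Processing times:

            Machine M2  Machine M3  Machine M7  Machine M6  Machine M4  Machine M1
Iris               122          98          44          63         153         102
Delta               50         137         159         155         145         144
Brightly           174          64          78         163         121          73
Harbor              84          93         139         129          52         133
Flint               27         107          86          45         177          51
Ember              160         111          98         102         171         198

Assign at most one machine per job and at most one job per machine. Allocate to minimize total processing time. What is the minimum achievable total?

Minimum total: 363 min

Treat this as an assignment problem: match each job to one machine.
Optimal: Iris→Machine M7 (44 min), Delta→Machine M2 (50 min), Brightly→Machine M3 (64 min), Harbor→Machine M4 (52 min), Flint→Machine M1 (51 min), Ember→Machine M6 (102 min) — total 44+50+64+52+51+102 = 363 min.
Swapping Delta↔Harbor (Delta→Machine M4 145 min, Harbor→Machine M2 84 min) adds 127.
Every other assignment is strictly worse.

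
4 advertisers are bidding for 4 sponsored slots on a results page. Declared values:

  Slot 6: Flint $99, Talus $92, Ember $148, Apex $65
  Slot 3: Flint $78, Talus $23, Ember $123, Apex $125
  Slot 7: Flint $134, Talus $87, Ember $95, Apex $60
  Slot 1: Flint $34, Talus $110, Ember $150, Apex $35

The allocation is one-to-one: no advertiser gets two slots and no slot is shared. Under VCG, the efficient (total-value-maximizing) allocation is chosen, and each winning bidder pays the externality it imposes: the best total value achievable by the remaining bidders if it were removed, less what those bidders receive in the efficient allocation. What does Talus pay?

Talus pays $2.

Efficient allocation: Flint→Slot 7 ($134), Talus→Slot 1 ($110), Ember→Slot 6 ($148), Apex→Slot 3 ($125); total welfare W = $517.
Talus receives Slot 1 at value $110, so the others get W − 110 = $407.
Without Talus: best allocation of the remaining 3 bidders over all 4 slots is Flint→Slot 7 ($134), Ember→Slot 1 ($150), Apex→Slot 3 ($125), total $409.
VCG payment = (others' best without Talus) − (others' welfare with Talus) = 409 − 407 = $2.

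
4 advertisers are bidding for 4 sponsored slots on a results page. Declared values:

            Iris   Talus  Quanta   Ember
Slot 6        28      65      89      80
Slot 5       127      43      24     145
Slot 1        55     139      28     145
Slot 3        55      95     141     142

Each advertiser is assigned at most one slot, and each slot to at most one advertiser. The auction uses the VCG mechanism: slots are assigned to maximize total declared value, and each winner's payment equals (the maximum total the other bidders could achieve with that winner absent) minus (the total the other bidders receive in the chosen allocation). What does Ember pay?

Efficient allocation: Iris→Slot 5 ($127), Talus→Slot 1 ($139), Quanta→Slot 6 ($89), Ember→Slot 3 ($142); total welfare W = $497.
Ember receives Slot 3 at value $142, so the others get W − 142 = $355.
Without Ember: best allocation of the remaining 3 bidders over all 4 slots is Iris→Slot 5 ($127), Talus→Slot 1 ($139), Quanta→Slot 3 ($141), total $407.
VCG payment = (others' best without Ember) − (others' welfare with Ember) = 407 − 355 = $52.

Ember pays $52.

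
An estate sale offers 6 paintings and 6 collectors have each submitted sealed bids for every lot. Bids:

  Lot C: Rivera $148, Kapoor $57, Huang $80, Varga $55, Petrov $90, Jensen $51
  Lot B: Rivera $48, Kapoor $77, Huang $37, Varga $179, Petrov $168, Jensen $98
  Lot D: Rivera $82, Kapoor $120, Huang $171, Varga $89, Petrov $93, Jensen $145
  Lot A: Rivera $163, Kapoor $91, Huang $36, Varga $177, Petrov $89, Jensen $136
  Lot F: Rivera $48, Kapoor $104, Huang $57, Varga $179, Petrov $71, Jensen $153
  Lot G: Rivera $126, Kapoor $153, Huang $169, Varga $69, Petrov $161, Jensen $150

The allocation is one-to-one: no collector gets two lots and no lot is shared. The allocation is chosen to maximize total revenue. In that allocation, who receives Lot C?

Optimal: Rivera→Lot C ($148), Kapoor→Lot G ($153), Huang→Lot D ($171), Varga→Lot A ($177), Petrov→Lot B ($168), Jensen→Lot F ($153) — total 148+153+171+177+168+153 = $970.
Next-best assignment: Rivera→Lot C, Kapoor→Lot G, Huang→Lot D, Varga→Lot F, Petrov→Lot B, Jensen→Lot A = $955.
No other one-to-one assignment exceeds $970.
Rivera's own top lot is Lot A ($163), but forcing Rivera→Lot A and reassigning the rest optimally gives only $909 — worse by 61.

Rivera receives Lot C.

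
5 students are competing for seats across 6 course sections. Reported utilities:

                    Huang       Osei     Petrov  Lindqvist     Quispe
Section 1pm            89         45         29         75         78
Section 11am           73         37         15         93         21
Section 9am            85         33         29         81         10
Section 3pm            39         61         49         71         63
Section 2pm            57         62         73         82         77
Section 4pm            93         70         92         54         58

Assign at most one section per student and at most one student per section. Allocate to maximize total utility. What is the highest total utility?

This is the linear assignment problem.
Optimal: Huang→Section 1pm (89 points), Osei→Section 3pm (61 points), Petrov→Section 4pm (92 points), Lindqvist→Section 11am (93 points), Quispe→Section 2pm (77 points) — total 89+61+92+93+77 = 412 points.
Row-greedy (each student in turn takes its best remaining section) gives 375 points, worse by 37.

Max total: 412 points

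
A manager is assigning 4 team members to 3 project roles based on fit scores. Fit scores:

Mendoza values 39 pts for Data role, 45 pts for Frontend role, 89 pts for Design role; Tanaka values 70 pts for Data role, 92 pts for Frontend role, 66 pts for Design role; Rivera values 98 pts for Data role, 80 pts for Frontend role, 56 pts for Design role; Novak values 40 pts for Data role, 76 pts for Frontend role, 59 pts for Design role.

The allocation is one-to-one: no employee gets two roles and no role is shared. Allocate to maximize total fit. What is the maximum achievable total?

Max total: 279 pts

Optimal: Rivera→Data role (98 pts), Tanaka→Frontend role (92 pts), Mendoza→Design role (89 pts) — total 98+92+89 = 279 pts.
Next-best assignment: Rivera→Data role, Novak→Frontend role, Mendoza→Design role = 263 pts.
Swapping Mendoza↔Rivera (Mendoza→Data role 39 pts, Rivera→Design role 56 pts) loses 92.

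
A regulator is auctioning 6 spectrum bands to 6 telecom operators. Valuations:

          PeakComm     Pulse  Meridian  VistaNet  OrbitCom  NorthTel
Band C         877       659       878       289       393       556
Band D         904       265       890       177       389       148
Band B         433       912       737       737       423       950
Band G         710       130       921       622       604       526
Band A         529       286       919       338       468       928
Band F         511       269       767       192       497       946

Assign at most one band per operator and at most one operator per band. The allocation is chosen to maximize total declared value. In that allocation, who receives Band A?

This is the linear assignment problem.
Optimal: PeakComm→Band D ($904M), Pulse→Band C ($659M), Meridian→Band A ($919M), VistaNet→Band B ($737M), OrbitCom→Band G ($604M), NorthTel→Band F ($946M) — total 904+659+919+737+604+946 = $4769M.
Row-greedy (each operator in turn takes its best remaining band) gives $4128M, worse by 641.
Swapping NorthTel↔VistaNet (NorthTel→Band B $950M, VistaNet→Band F $192M) loses 541.
Every other assignment is strictly worse.
Meridian's own top band is Band G ($921M), but forcing Meridian→Band G and reassigning the rest optimally gives only $4646M — worse by 123.

Meridian receives Band A.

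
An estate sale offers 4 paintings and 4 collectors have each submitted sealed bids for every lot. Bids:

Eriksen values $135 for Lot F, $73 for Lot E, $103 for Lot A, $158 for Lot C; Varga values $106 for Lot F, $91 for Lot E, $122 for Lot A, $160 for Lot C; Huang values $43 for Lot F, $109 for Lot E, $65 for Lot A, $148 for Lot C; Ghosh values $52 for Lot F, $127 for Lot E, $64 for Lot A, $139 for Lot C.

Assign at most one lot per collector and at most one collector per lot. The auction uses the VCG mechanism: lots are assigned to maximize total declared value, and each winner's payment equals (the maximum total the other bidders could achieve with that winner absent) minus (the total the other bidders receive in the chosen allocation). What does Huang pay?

Efficient allocation: Eriksen→Lot F ($135), Varga→Lot A ($122), Huang→Lot C ($148), Ghosh→Lot E ($127); total welfare W = $532.
Huang receives Lot C at value $148, so the others get W − 148 = $384.
Without Huang: best allocation of the remaining 3 bidders over all 4 lots is Eriksen→Lot F ($135), Varga→Lot C ($160), Ghosh→Lot E ($127), total $422.
VCG payment = (others' best without Huang) − (others' welfare with Huang) = 422 − 384 = $38.

Huang pays $38.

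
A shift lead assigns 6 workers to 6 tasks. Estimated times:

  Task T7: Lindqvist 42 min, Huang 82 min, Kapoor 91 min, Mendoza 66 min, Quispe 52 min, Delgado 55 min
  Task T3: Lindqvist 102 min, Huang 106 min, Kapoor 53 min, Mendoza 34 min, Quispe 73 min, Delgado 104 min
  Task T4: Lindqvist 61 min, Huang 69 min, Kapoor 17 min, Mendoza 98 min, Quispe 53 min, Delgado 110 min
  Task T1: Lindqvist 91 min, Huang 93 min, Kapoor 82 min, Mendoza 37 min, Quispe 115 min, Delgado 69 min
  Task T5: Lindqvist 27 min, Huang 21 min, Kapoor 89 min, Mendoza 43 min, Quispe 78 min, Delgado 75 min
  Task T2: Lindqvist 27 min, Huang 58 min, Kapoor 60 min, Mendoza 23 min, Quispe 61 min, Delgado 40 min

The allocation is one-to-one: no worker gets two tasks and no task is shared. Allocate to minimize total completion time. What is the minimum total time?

Optimal: Lindqvist→Task T2 (27 min), Huang→Task T5 (21 min), Kapoor→Task T4 (17 min), Mendoza→Task T3 (34 min), Quispe→Task T7 (52 min), Delgado→Task T1 (69 min) — total 27+21+17+34+52+69 = 220 min.
Min-entry greedy (repeatedly take the single cheapest remaining cell) gives 245 min, worse by 25.
Next-best assignment: Lindqvist→Task T7, Huang→Task T5, Kapoor→Task T4, Mendoza→Task T1, Quispe→Task T3, Delgado→Task T2 = 230 min.

Min total: 220 min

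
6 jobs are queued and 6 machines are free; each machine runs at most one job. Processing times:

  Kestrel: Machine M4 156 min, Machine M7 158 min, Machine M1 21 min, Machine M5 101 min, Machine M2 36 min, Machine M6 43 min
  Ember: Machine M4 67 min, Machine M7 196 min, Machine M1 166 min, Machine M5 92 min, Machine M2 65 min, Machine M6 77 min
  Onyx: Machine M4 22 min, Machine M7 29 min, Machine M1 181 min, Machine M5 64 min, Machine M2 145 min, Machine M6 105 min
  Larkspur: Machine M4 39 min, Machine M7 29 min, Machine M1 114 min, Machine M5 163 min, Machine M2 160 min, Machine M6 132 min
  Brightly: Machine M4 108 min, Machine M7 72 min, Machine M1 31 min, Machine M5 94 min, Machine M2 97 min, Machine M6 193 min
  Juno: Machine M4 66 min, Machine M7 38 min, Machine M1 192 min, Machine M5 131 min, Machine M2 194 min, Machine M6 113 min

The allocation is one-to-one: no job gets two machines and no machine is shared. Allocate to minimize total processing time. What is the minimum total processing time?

Minimum total: 280 min

Optimal: Kestrel→Machine M6 (43 min), Ember→Machine M2 (65 min), Onyx→Machine M5 (64 min), Larkspur→Machine M4 (39 min), Brightly→Machine M1 (31 min), Juno→Machine M7 (38 min) — total 43+65+64+39+31+38 = 280 min.
Column-greedy (each machine in turn goes to its cheapest remaining job) gives 374 min, worse by 94.
Swapping Brightly↔Juno (Brightly→Machine M7 72 min, Juno→Machine M1 192 min) adds 195.
Checked against all permutations: 280 min is optimal.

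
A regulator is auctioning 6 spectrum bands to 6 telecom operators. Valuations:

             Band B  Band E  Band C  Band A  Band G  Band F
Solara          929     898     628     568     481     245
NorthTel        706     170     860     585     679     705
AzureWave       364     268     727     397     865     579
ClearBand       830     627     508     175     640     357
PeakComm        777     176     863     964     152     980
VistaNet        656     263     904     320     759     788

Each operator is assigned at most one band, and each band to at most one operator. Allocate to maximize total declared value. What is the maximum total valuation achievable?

Optimal: Solara→Band E ($898M), NorthTel→Band C ($860M), AzureWave→Band G ($865M), ClearBand→Band B ($830M), PeakComm→Band A ($964M), VistaNet→Band F ($788M) — total 898+860+865+830+964+788 = $5205M.
Max-entry greedy (repeatedly take the single best remaining cell) gives $4890M, worse by 315.
Next-best assignment: Solara→Band E, NorthTel→Band F, AzureWave→Band G, ClearBand→Band B, PeakComm→Band A, VistaNet→Band C = $5166M.
Checked against all permutations: $5205M is optimal.

Maximum total: $5205M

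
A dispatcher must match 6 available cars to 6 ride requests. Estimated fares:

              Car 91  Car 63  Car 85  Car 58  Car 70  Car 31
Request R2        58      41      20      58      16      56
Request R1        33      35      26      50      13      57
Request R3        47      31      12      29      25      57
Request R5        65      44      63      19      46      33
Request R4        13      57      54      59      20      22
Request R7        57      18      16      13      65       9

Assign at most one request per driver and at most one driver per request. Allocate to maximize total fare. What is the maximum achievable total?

This is the linear assignment problem.
Optimal: Car 91→Request R2 ($58), Car 63→Request R4 ($57), Car 85→Request R5 ($63), Car 58→Request R1 ($50), Car 70→Request R7 ($65), Car 31→Request R3 ($57) — total 58+57+63+50+65+57 = $350.
Row-greedy (each driver in turn takes its best remaining request) gives $328, worse by 22.
Next-best assignment: Car 91→Request R3, Car 63→Request R4, Car 85→Request R5, Car 58→Request R2, Car 70→Request R7, Car 31→Request R1 = $347.

Maximum total: $350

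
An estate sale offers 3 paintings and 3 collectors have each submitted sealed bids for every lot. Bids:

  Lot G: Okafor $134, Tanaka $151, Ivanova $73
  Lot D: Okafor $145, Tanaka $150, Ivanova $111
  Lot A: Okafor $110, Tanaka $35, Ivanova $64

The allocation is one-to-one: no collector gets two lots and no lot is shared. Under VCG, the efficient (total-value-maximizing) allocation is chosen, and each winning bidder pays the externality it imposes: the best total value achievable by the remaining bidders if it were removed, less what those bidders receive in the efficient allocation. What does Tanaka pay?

Efficient allocation: Okafor→Lot A ($110), Tanaka→Lot G ($151), Ivanova→Lot D ($111); total welfare W = $372.
Tanaka receives Lot G at value $151, so the others get W − 151 = $221.
Without Tanaka: best allocation of the remaining 2 bidders over all 3 lots is Okafor→Lot G ($134), Ivanova→Lot D ($111), total $245.
VCG payment = (others' best without Tanaka) − (others' welfare with Tanaka) = 245 − 221 = $24.

Tanaka pays $24.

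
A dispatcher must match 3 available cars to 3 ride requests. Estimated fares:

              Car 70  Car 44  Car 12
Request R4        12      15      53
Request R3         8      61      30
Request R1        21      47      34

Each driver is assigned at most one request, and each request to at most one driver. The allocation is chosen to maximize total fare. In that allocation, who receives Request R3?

This is the linear assignment problem.
Optimal: Car 70→Request R1 ($21), Car 44→Request R3 ($61), Car 12→Request R4 ($53) — total 21+61+53 = $135.
Next-best assignment: Car 70→Request R3, Car 44→Request R1, Car 12→Request R4 = $108.

Car 44 receives Request R3.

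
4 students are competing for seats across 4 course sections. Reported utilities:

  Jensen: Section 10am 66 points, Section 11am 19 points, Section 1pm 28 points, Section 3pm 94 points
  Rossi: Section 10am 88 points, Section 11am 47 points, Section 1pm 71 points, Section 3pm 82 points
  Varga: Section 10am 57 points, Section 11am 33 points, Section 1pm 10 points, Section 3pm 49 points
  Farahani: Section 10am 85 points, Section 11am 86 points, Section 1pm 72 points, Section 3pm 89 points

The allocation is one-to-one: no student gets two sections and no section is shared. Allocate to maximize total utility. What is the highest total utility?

Optimal: Jensen→Section 3pm (94 points), Rossi→Section 1pm (71 points), Varga→Section 10am (57 points), Farahani→Section 11am (86 points) — total 94+71+57+86 = 308 points.
Max-entry greedy (repeatedly take the single best remaining cell) gives 278 points, worse by 30.
Checked against all permutations: 308 points is optimal.

Max total: 308 points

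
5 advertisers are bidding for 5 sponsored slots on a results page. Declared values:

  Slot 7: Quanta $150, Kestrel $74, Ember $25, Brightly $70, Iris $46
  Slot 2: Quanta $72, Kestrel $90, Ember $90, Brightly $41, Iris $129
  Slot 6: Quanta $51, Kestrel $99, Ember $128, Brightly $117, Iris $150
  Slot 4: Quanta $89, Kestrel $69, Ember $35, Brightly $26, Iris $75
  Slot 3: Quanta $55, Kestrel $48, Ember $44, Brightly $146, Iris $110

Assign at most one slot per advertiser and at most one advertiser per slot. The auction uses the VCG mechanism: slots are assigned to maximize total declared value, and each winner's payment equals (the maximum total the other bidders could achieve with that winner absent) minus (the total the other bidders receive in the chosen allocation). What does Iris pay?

Iris pays $21.

Efficient allocation: Quanta→Slot 7 ($150), Kestrel→Slot 4 ($69), Ember→Slot 6 ($128), Brightly→Slot 3 ($146), Iris→Slot 2 ($129); total welfare W = $622.
Iris receives Slot 2 at value $129, so the others get W − 129 = $493.
Without Iris: best allocation of the remaining 4 bidders over all 5 slots is Quanta→Slot 7 ($150), Kestrel→Slot 2 ($90), Ember→Slot 6 ($128), Brightly→Slot 3 ($146), total $514.
VCG payment = (others' best without Iris) − (others' welfare with Iris) = 514 − 493 = $21.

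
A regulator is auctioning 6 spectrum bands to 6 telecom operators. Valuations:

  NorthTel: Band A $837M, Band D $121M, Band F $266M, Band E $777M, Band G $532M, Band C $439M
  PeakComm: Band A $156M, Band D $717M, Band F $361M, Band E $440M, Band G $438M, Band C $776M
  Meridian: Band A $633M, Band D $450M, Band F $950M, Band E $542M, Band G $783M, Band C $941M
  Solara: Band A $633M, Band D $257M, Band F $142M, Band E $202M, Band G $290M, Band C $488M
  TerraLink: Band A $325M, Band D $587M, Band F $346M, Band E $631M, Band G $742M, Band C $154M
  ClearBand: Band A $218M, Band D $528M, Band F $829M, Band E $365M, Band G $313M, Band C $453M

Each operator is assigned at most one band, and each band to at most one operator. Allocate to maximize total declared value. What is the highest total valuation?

Optimal: NorthTel→Band E ($777M), PeakComm→Band D ($717M), Meridian→Band C ($941M), Solara→Band A ($633M), TerraLink→Band G ($742M), ClearBand→Band F ($829M) — total 777+717+941+633+742+829 = $4639M.
Column-greedy (each band in turn goes to its best remaining operator) gives $3936M, worse by 703.

Maximum total: $4639M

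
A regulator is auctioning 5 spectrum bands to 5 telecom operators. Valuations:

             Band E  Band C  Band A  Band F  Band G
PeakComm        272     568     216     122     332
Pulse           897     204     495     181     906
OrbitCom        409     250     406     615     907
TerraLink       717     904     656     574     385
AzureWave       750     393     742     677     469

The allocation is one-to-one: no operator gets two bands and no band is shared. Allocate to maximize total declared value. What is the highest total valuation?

Maximum total: $3705M

Optimal: PeakComm→Band C ($568M), Pulse→Band E ($897M), OrbitCom→Band G ($907M), TerraLink→Band A ($656M), AzureWave→Band F ($677M) — total 568+897+907+656+677 = $3705M.
Max-entry greedy (repeatedly take the single best remaining cell) gives $3572M, worse by 133.
Next-best assignment: PeakComm→Band C, Pulse→Band E, OrbitCom→Band G, TerraLink→Band F, AzureWave→Band A = $3688M.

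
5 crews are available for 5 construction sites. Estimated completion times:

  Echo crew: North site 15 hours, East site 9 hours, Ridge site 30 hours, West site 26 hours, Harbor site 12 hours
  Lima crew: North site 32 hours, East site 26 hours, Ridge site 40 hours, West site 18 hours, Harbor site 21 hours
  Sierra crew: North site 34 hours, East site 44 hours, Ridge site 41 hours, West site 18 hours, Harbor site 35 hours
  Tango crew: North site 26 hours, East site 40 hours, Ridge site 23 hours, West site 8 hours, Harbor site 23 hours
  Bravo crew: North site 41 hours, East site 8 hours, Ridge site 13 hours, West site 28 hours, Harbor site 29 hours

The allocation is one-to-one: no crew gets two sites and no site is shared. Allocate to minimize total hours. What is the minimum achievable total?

Optimal: Echo crew→North site (15 hours), Lima crew→Harbor site (21 hours), Sierra crew→West site (18 hours), Tango crew→Ridge site (23 hours), Bravo crew→East site (8 hours) — total 15+21+18+23+8 = 85 hours.
Row-greedy (each crew in turn takes its cheapest remaining site) gives 113 hours, worse by 28.
Swapping Echo crew↔Lima crew (Echo crew→Harbor site 12 hours, Lima crew→North site 32 hours) adds 8.

Min total: 85 hours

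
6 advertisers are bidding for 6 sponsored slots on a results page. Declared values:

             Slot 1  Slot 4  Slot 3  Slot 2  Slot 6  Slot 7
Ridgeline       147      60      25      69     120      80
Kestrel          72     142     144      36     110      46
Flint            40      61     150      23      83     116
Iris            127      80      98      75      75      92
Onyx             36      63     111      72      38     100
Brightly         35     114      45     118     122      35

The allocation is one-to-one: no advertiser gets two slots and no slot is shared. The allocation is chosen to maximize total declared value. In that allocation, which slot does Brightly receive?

This is the linear assignment problem.
Optimal: Ridgeline→Slot 6 ($120), Kestrel→Slot 4 ($142), Flint→Slot 3 ($150), Iris→Slot 1 ($127), Onyx→Slot 7 ($100), Brightly→Slot 2 ($118) — total 120+142+150+127+100+118 = $757.
Row-greedy (each advertiser in turn takes its best remaining slot) gives $681, worse by 76.
Brightly's own top slot is Slot 6 ($122), but forcing Brightly→Slot 6 and reassigning the rest optimally gives only $736 — worse by 21.

Brightly receives Slot 2.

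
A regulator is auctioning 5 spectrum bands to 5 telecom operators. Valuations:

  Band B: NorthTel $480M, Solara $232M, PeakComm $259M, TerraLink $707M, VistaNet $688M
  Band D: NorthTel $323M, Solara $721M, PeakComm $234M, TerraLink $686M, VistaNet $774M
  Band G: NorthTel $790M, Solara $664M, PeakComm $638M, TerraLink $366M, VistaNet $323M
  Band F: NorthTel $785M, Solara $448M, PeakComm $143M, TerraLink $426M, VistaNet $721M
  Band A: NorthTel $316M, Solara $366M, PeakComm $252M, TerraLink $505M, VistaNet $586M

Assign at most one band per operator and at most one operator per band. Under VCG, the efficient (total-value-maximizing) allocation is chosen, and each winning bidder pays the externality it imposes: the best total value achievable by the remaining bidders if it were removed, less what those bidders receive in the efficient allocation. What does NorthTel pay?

Efficient allocation: NorthTel→Band F ($785M), Solara→Band D ($721M), PeakComm→Band G ($638M), TerraLink→Band B ($707M), VistaNet→Band A ($586M); total welfare W = $3437M.
NorthTel receives Band F at value $785M, so the others get W − 785 = $2652M.
Without NorthTel: best allocation of the remaining 4 bidders over all 5 bands is Solara→Band D ($721M), PeakComm→Band G ($638M), TerraLink→Band B ($707M), VistaNet→Band F ($721M), total $2787M.
VCG payment = (others' best without NorthTel) − (others' welfare with NorthTel) = 2787 − 2652 = $135M.

NorthTel pays $135M.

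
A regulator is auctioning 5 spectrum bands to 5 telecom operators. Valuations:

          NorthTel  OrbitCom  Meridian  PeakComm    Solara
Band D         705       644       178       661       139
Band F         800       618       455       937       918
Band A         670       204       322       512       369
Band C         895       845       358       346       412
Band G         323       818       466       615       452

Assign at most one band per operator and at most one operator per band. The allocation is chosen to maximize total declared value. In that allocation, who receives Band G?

Optimal: NorthTel→Band C ($895M), OrbitCom→Band G ($818M), Meridian→Band A ($322M), PeakComm→Band D ($661M), Solara→Band F ($918M) — total 895+818+322+661+918 = $3614M.
Next-best assignment: NorthTel→Band A, OrbitCom→Band C, Meridian→Band G, PeakComm→Band D, Solara→Band F = $3560M.
OrbitCom's own top band is Band C ($845M), but forcing OrbitCom→Band C and reassigning the rest optimally gives only $3560M — worse by 54.

OrbitCom receives Band G.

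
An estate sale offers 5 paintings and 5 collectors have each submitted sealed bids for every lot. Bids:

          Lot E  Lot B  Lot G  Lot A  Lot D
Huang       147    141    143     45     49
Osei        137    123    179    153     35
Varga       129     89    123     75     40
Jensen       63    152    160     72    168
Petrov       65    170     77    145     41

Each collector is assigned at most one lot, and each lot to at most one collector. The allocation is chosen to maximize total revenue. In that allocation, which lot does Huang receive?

Huang receives Lot G.

Optimal: Huang→Lot G ($143), Osei→Lot A ($153), Varga→Lot E ($129), Jensen→Lot D ($168), Petrov→Lot B ($170) — total 143+153+129+168+170 = $763.
Column-greedy (each lot in turn goes to its best remaining collector) gives $739, worse by 24.
No other one-to-one assignment exceeds $763.
Huang's own top lot is Lot E ($147), but forcing Huang→Lot E and reassigning the rest optimally gives only $761 — worse by 2.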